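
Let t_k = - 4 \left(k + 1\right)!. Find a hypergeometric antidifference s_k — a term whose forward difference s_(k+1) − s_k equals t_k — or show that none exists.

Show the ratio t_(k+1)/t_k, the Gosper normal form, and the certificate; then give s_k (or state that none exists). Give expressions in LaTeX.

r(k) = k + 2 after simplifying.
Take A(k)=k + 2, B(k)=1, C(k)=1.
Set up (k + 2)·f(k+1) − (1)·f(k) − (1) = 0.
Bound: deg f ≤ -1.
d = -1 < 0 ⇒ no nonzero polynomial f; not summable.

none (Gosper's algorithm certifies no s_k)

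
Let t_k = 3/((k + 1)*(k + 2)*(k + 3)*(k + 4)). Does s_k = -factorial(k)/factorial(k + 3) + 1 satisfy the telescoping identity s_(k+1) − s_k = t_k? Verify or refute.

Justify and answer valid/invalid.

valid (s_(k+1) − s_k reduces to t_k)

s_(k+1) = -factorial(k + 1)/factorial(k + 4) + 1
s_(k+1) − s_k = 3/((k + 1)*(k + 2)*(k + 3)*(k + 4))
(s_(k+1) − s_k) − t_k = 0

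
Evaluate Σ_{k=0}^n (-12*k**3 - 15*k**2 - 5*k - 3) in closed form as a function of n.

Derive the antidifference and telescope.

S(n) = -3*n**4 - 11*n**3 - 13*n**2 - 8*n - 3

Ratio r(k) = (12*k**3 + 51*k**2 + 71*k + 35)/(12*k**3 + 15*k**2 + 5*k + 3).
A = 1, B = 1, C = k**3 + 5*k**2/4 + 5*k/12 + 1/4.
Set up (1)·f(k+1) − (1)·f(k) − (k**3 + 5*k**2/4 + 5*k/12 + 1/4) = 0.
Bound: deg f ≤ 4.
Match coefficients ⇒ f(k) = k*(3*k**3 - k**2 - 2*k + 3)/12.
R(k) = B(k−1)·f(k)/C(k) = k*(3*k**3 - k**2 - 2*k + 3)/(12*k**3 + 15*k**2 + 5*k + 3); s_k = R·t_k = k*(-3*k**3 + k**2 + 2*k - 3).
Δs = -12*k**3 - 15*k**2 - 5*k - 3, as required.
s_(n+1) = -3*n**4 - 11*n**3 - 13*n**2 - 8*n - 3 and s_(0) = 0, so S(n) = -3*n**4 - 11*n**3 - 13*n**2 - 8*n - 3.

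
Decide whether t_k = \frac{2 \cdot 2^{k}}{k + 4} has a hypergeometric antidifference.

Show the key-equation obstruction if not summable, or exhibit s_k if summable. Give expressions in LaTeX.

No; the degree bound rules out any f.

Compute t_(k+1)/t_k: get 2*(k + 4)/(k + 5).
Factor: A=2*k + 8; B=k + 5; C=1.
Key eq: (2*k + 8)·f(k+1) = (k + 4)·f(k) + (1).
deg f ≤ -1 (via 1,1,0).
Negative degree bound (-1): no f exists, t_k not Gosper-summable.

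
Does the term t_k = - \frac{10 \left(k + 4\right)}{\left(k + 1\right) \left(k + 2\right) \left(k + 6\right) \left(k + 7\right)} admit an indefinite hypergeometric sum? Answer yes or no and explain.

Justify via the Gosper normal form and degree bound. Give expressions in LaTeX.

r(k) = (k + 1)*(k + 5)*(k + 6)/((k + 3)*(k + 4)*(k + 8)) after simplifying.
Gosper form: A/B · C(k+1)/C(k) with A=k + 1, B=k + 8, C=k**4 + 16*k**3 + 95*k**2 + 248*k + 240.
Solve (k + 1)·f(k+1) − (k + 7)·f(k) = k**4 + 16*k**3 + 95*k**2 + 248*k + 240.
From deg A=1, deg B=1, deg C=4: d=6.
Solving with deg f ≤ 6: f(k) = k*(k + 2)*(k + 3)*(k + 4)*(k + 5)*(k + 7)/12.
Certificate R = B(k−1)f/C = k*(k + 2)*(k + 7)**2/(12*(k + 4)) gives s_k = 5*k*(-k - 7)/(6*(k**2 + 7*k + 6)).
Check: Δs_k = 10*(-k - 4)/(k**4 + 16*k**3 + 83*k**2 + 152*k + 84). ✓

Yes. s_k = \frac{5 k \left(- k - 7\right)}{6 \left(k^{2} + 7 k + 6\right)}.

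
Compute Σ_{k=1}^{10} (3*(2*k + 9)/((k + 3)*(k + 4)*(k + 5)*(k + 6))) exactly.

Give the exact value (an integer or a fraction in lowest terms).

Σ = 25/224

Compute t_(k+1)/t_k: get (k + 3)*(2*k + 11)/((k + 7)*(2*k + 9)).
Gosper form: A/B · C(k+1)/C(k) with A=k + 3, B=k + 7, C=k + 9/2.
Key eq: (k + 3)·f(k+1) = (k + 6)·f(k) + (k + 9/2).
Bound: deg f ≤ 3.
Coefficient equations give f(k) = k*(k + 4)*(k + 8)/30.
R(k) = B(k−1)·f(k)/C(k) = k*(k + 4)*(k + 6)*(k + 8)/(15*(2*k + 9)); s_k = R·t_k = k*(k + 8)/(5*(k**2 + 8*k + 15)).
Verify: 3*(2*k + 9)/(k**4 + 18*k**3 + 119*k**2 + 342*k + 360) matches t_k.
Telescoping: Σ = s_(11) − s_(1) = 209/1120 − (3/40) = 25/224.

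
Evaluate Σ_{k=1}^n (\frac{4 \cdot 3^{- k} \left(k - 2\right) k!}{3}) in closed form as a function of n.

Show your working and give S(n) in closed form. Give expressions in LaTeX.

The ratio is (k**2 - 1)/(3*(k - 2)).
A = k/3 + 1/3, B = 1, C = k - 2.
Key eq: (k/3 + 1/3)·f(k+1) = (1)·f(k) + (k - 2).
d = 0 from the (1,0,1) case.
Solve for f: f(k) = 3 (degree 0 ≤ 0).
Certificate R = B(k−1)f/C = 3/(k - 2) gives s_k = 4*factorial(k)/3**k.
s_(k+1) − s_k = 4*(k - 2)*factorial(k)/(3*3**k) = t_k.
Evaluate: s_(n+1) = 4*3**(-n - 1)*factorial(n + 1); subtract s_(1) = 4/3 ⇒ S(n) = 4*3**(-n - 1)*(-3**n + n*factorial(n) + factorial(n)).

S(n) = 4 \cdot 3^{- n - 1} \left(- 3^{n} + n n! + n!\right)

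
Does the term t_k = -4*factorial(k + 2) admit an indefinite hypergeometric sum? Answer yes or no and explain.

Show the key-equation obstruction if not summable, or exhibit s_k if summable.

Step 1: r(k) = k + 3.
Gosper form: A/B · C(k+1)/C(k) with A=k + 3, B=1, C=1.
Key eq: (k + 3)·f(k+1) = (1)·f(k) + (1).
From deg A=1, deg B=0, deg C=0: d=-1.
Bound -1 < 0, so the key equation has no polynomial solution.

No; the degree bound rules out any f.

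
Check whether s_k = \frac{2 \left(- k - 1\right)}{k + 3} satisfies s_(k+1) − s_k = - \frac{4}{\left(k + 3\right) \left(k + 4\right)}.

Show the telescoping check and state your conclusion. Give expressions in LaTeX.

valid; difference matches t_k

s_(k+1) = 2*(-k - 2)/(k + 4)
s_(k+1) − s_k = -4/(k**2 + 7*k + 12)
(s_(k+1) − s_k) − t_k = 0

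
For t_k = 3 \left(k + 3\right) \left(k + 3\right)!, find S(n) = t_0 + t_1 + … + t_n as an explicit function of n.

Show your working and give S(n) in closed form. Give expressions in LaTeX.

S(n) = 3 \left(n + 4\right)! - 18

Compute t_(k+1)/t_k: get (k + 4)**2/(k + 3).
Gosper form: A/B · C(k+1)/C(k) with A=k + 4, B=1, C=k + 3.
Key eq: (k + 4)·f(k+1) = (1)·f(k) + (k + 3).
Degrees (1,0,1) ⇒ d ≤ 0.
Solve for f: f(k) = 1 (degree 0 ≤ 0).
So s_k = (B(k−1)f/C)·t_k = (1/(k + 3))·t_k = 3*factorial(k + 3).
Δs = 3*(k + 3)*factorial(k + 3), as required.
Σ_(k=0)^n t_k = s_(n+1) − s_(0) = (3*factorial(n + 4)) − (18), i.e. 3*factorial(n + 4) - 18.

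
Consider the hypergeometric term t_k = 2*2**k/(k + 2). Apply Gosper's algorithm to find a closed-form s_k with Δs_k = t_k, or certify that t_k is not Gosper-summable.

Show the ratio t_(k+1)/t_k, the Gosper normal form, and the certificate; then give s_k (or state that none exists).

not Gosper-summable; s_k does not exist

r(k) = 2*(k + 2)/(k + 3) after simplifying.
Take A(k)=2*k + 4, B(k)=k + 3, C(k)=1.
Solve (2*k + 4)·f(k+1) − (k + 2)·f(k) = 1.
d = -1 from the (1,1,0) case.
Negative degree bound (-1): no f exists, t_k not Gosper-summable.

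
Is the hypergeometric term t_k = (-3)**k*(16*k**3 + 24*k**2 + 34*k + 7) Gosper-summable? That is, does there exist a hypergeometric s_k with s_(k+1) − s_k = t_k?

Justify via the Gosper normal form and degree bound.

Ratio r(k) = 3*(-16*k**3 - 72*k**2 - 130*k - 81)/(16*k**3 + 24*k**2 + 34*k + 7).
Normal form (A,B,C) = (-3, 1, k**3 + 3*k**2/2 + 17*k/8 + 7/16).
Need (-3)·f(k+1) − (1)·f(k) = k**3 + 3*k**2/2 + 17*k/8 + 7/16.
deg f ≤ 3 (via 0,0,3).
Solve for f: f(k) = -(4*k**3 - 3*k**2 + 4*k - 2)/16 (degree 3 ≤ 3).
So s_k = (B(k−1)f/C)·t_k = (-(4*k**3 - 3*k**2 + 4*k - 2)/(16*k**3 + 24*k**2 + 34*k + 7))·t_k = (-3)**k*(-4*k**3 + 3*k**2 - 4*k + 2).
Check: Δs_k = (-3)**k*(16*k**3 + 24*k**2 + 34*k + 7). ✓

Yes. s_k = (-3)**k*(-4*k**3 + 3*k**2 - 4*k + 2).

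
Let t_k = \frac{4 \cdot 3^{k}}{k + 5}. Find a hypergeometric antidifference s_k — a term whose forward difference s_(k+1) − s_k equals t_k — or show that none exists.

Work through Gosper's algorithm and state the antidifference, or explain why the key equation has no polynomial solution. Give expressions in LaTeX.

no hypergeometric antidifference exists

Ratio r(k) = 3*(k + 5)/(k + 6).
Take A(k)=3*k + 15, B(k)=k + 6, C(k)=1.
f must satisfy (3*k + 15)·f(k+1) − (k + 5)·f(k) = 1.
Bound: deg f ≤ -1.
Negative degree bound (-1): no f exists, t_k not Gosper-summable.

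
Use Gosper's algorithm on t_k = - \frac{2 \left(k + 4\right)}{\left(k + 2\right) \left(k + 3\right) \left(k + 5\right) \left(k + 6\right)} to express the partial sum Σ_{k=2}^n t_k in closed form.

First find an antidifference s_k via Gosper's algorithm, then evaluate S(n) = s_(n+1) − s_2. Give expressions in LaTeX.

S(n) = \frac{- n^{2} - 9 n + 10}{28 \left(n^{2} + 9 n + 18\right)}

Ratio r(k) = (k + 2)*(k + 5)**2/((k + 4)**2*(k + 7)).
So A=k + 2 and B=k + 7, with C=k**2 + 8*k + 16.
Set up (k + 2)·f(k+1) − (k + 6)·f(k) − (k**2 + 8*k + 16) = 0.
d = 4 from the (1,1,2) case.
A polynomial solution: f(k) = k*(k + 3)*(k + 4)*(k + 7)/20.
So s_k = (B(k−1)f/C)·t_k = (k*(k + 3)*(k + 6)*(k + 7)/(20*(k + 4)))·t_k = k*(-k - 7)/(10*(k**2 + 7*k + 10)).
Check: Δs_k = 2*(-k - 4)/(k**4 + 16*k**3 + 91*k**2 + 216*k + 180). ✓
Evaluate: s_(n+1) = (-n**2 - 9*n - 8)/(10*(n**2 + 9*n + 18)); subtract s_(2) = -9/140 ⇒ S(n) = (-n**2 - 9*n + 10)/(28*(n**2 + 9*n + 18)).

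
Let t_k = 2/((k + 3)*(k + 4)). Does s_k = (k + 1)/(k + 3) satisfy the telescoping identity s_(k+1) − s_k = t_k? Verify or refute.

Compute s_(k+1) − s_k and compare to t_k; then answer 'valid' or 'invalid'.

s_(k+1) = (k + 2)/(k + 4)
s_(k+1) − s_k = 2/(k**2 + 7*k + 12)
(s_(k+1) − s_k) − t_k = 0

Valid — Δs_k = t_k.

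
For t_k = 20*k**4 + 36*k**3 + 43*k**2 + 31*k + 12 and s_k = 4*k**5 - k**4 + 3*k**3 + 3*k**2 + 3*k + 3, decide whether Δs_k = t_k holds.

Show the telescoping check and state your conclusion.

s_(k+1) = 4*k**5 + 19*k**4 + 39*k**3 + 46*k**2 + 34*k + 15
s_(k+1) − s_k = 20*k**4 + 36*k**3 + 43*k**2 + 31*k + 12
(s_(k+1) − s_k) − t_k = 0

valid (s_(k+1) − s_k reduces to t_k)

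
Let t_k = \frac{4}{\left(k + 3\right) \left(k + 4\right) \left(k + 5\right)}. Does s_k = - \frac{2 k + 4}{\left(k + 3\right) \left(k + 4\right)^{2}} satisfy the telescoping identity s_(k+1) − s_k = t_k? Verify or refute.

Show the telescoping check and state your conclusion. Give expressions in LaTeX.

Invalid: residual \frac{4 \left(- 3 k - 13\right)}{k^{5} + 21 k^{4} + 175 k^{3} + 723 k^{2} + 1480 k + 1200} ≠ 0.

s_(k+1) = 2*(-k - 3)/((k + 4)*(k + 5)**2)
s_(k+1) − s_k = 4*(k**2 + 6*k + 7)/(k**5 + 21*k**4 + 175*k**3 + 723*k**2 + 1480*k + 1200)
(s_(k+1) − s_k) − t_k = 4*(-3*k - 13)/(k**5 + 21*k**4 + 175*k**3 + 723*k**2 + 1480*k + 1200)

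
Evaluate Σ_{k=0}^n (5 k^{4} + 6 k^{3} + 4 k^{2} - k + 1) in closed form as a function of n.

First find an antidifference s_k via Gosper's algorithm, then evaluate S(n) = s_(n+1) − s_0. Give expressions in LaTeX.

The ratio is (5*k**4 + 26*k**3 + 52*k**2 + 45*k + 15)/(5*k**4 + 6*k**3 + 4*k**2 - k + 1).
Factor: A=1; B=1; C=k**4 + 6*k**3/5 + 4*k**2/5 - k/5 + 1/5.
f must satisfy (1)·f(k+1) − (1)·f(k) = k**4 + 6*k**3/5 + 4*k**2/5 - k/5 + 1/5.
Bound: deg f ≤ 5.
Match coefficients ⇒ f(k) = k*(k**4 - k**3 - k + 2)/5.
Get s_k = R·t_k = k*(k**4 - k**3 - k + 2) with R(k) = B(k−1)f(k)/C(k) = k*(k**4 - k**3 - k + 2)/(5*k**4 + 6*k**3 + 4*k**2 - k + 1).
Verify: 5*k**4 + 6*k**3 + 4*k**2 - k + 1 matches t_k.
Evaluate: s_(n+1) = n**5 + 4*n**4 + 6*n**3 + 3*n**2 + n + 1; subtract s_(0) = 0 ⇒ S(n) = n**5 + 4*n**4 + 6*n**3 + 3*n**2 + n + 1.

S(n) = n^{5} + 4 n^{4} + 6 n^{3} + 3 n^{2} + n + 1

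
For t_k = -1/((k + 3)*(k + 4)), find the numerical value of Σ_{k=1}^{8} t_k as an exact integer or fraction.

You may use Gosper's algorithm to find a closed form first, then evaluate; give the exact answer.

Σ = -1/6

Compute t_(k+1)/t_k: get (k + 3)/(k + 5).
Factor: A=k + 3; B=k + 5; C=1.
f must satisfy (k + 3)·f(k+1) − (k + 4)·f(k) = 1.
Degrees (1,1,0) ⇒ d ≤ 1.
Coefficient equations give f(k) = k/3.
Certificate R = B(k−1)f/C = k*(k + 4)/3 gives s_k = -k/(3*k + 9).
Verify: -1/(k**2 + 7*k + 12) matches t_k.
Evaluate s at k=9 and k=1: -1/4 and -1/12; difference -1/6.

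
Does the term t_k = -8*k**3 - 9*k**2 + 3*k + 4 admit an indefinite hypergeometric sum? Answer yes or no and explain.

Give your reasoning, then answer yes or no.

Ratio r(k) = (8*k**3 + 33*k**2 + 39*k + 10)/(8*k**3 + 9*k**2 - 3*k - 4).
Take A(k)=1, B(k)=1, C(k)=k**3 + 9*k**2/8 - 3*k/8 - 1/2.
Need (1)·f(k+1) − (1)·f(k) = k**3 + 9*k**2/8 - 3*k/8 - 1/2.
deg f ≤ 4 (via 0,0,3).
Solving with deg f ≤ 4: f(k) = k*(k + 1)*(2*k**2 - 3*k - 1)/8.
So s_k = (B(k−1)f/C)·t_k = (k*(2*k**2 - 3*k - 1)/(8*k**2 + k - 4))·t_k = k*(-2*k**3 + k**2 + 4*k + 1).
s_(k+1) − s_k = -8*k**3 - 9*k**2 + 3*k + 4 = t_k.

Yes. s_k = k*(-2*k**3 + k**2 + 4*k + 1).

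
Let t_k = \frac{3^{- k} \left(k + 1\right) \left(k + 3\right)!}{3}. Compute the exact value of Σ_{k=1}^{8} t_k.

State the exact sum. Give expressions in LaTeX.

Σ = 1970552/81

Ratio r(k) = (k + 2)*(k + 4)/(3*(k + 1)).
Normal form (A,B,C) = (k/3 + 4/3, 1, k + 1).
Need (k/3 + 4/3)·f(k+1) − (1)·f(k) = k + 1.
Degrees (1,0,1) ⇒ d ≤ 0.
Solving with deg f ≤ 0: f(k) = 3.
Then R = B(k−1)f/C = 3/(k + 1), so s_k = R(k)·t_k = factorial(k + 3)/3**k.
s_(k+1) − s_k = (k + 1)*factorial(k + 3)/(3*3**k) = t_k.
Σ_(k=1)^(8) t_k = s_(9) − s_(1) = 1971200/81 − (8) = 1970552/81.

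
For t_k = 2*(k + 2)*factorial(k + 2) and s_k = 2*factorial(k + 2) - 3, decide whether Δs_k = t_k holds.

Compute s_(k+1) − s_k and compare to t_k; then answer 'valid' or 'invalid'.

s_(k+1) = 2*factorial(k + 3) - 3
s_(k+1) − s_k = 2*(k + 2)*factorial(k + 2)
(s_(k+1) − s_k) − t_k = 0

Valid: the claim telescopes to t_k.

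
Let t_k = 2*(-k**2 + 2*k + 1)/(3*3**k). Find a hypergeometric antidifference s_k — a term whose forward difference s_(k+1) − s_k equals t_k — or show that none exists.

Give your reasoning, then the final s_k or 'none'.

s_k = (k**2 - k - 1)/3**k

Ratio r(k) = (k**2 - 2)/(3*(k**2 - 2*k - 1)).
Gosper form: A/B · C(k+1)/C(k) with A=1/3, B=1, C=k**2 - 2*k - 1.
Set up (1/3)·f(k+1) − (1)·f(k) − (k**2 - 2*k - 1) = 0.
From deg A=0, deg B=0, deg C=2: d=2.
A polynomial solution: f(k) = -3*(k**2 - k - 1)/2.
R(k) = B(k−1)·f(k)/C(k) = -3*(k**2 - k - 1)/(2*(k**2 - 2*k - 1)); s_k = R·t_k = (k**2 - k - 1)/3**k.
Verify: 2*(-k**2 + 2*k + 1)/(3*3**k) matches t_k.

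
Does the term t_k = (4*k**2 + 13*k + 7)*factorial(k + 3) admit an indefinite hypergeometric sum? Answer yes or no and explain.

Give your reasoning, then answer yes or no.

r(k) = (k + 4)*(13*k + 4*(k + 1)**2 + 20)/(4*k**2 + 13*k + 7) after simplifying.
Factor: A=k + 4; B=1; C=k**2 + 13*k/4 + 7/4.
Set up (k + 4)·f(k+1) − (1)·f(k) − (k**2 + 13*k/4 + 7/4) = 0.
From deg A=1, deg B=0, deg C=2: d=1.
Solving with deg f ≤ 1: f(k) = (4*k - 3)/4.
Then R = B(k−1)f/C = (4*k - 3)/(4*k**2 + 13*k + 7), so s_k = R(k)·t_k = (4*k - 3)*factorial(k + 3).
Verify: (4*k**2 + 13*k + 7)*factorial(k + 3) matches t_k.

Yes. s_k = (4*k - 3)*factorial(k + 3).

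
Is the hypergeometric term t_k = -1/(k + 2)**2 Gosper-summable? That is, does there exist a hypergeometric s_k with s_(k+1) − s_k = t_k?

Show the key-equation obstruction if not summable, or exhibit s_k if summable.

Compute t_(k+1)/t_k: get (k + 2)**2/(k + 3)**2.
Gosper form: A/B · C(k+1)/C(k) with A=k**2 + 4*k + 4, B=k**2 + 6*k + 9, C=1.
Solve (k**2 + 4*k + 4)·f(k+1) − (k**2 + 4*k + 4)·f(k) = 1.
Bound: deg f ≤ 0.
Put f(k) = c0: A·f(k+1) − B(k−1)·f(k) − C = -1; need -1 = 0 — inconsistent ⇒ no f, not summable.

No — key equation has no polynomial f.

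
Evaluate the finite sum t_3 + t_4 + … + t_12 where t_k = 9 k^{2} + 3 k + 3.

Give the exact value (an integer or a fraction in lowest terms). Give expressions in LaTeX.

r(k) = (k + 3*(k + 1)**2 + 2)/(3*k**2 + k + 1) after simplifying.
Factor: A=1; B=1; C=k**2 + k/3 + 1/3.
Key eq: (1)·f(k+1) = (1)·f(k) + (k**2 + k/3 + 1/3).
Degrees (0,0,2) ⇒ d ≤ 3.
Match coefficients ⇒ f(k) = k*(k**2 - k + 1)/3.
Get s_k = R·t_k = 3*k*(k**2 - k + 1) with R(k) = B(k−1)f(k)/C(k) = k*(k**2 - k + 1)/(3*k**2 + k + 1).
Verify: 9*k**2 + 3*k + 3 matches t_k.
Evaluate s at k=13 and k=3: 6123 and 63; difference 6060.

Σ = 6060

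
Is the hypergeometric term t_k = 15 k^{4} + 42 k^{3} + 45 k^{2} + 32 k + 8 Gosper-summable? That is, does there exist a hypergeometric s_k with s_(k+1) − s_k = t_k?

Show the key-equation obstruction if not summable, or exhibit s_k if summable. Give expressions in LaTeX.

Yes. s_k = k \left(3 k^{4} + 3 k^{3} - k^{2} + 4 k - 1\right).

Ratio r(k) = (15*k**4 + 102*k**3 + 261*k**2 + 308*k + 142)/(15*k**4 + 42*k**3 + 45*k**2 + 32*k + 8).
Normal form (A,B,C) = (1, 1, k**4 + 14*k**3/5 + 3*k**2 + 32*k/15 + 8/15).
Key eq: (1)·f(k+1) = (1)·f(k) + (k**4 + 14*k**3/5 + 3*k**2 + 32*k/15 + 8/15).
deg f ≤ 5 (via 0,0,4).
Coefficient equations give f(k) = k*(3*k**4 + 3*k**3 - k**2 + 4*k - 1)/15.
R(k) = B(k−1)·f(k)/C(k) = k*(3*k**4 + 3*k**3 - k**2 + 4*k - 1)/(15*k**4 + 42*k**3 + 45*k**2 + 32*k + 8); s_k = R·t_k = k*(3*k**4 + 3*k**3 - k**2 + 4*k - 1).
Verify: 15*k**4 + 42*k**3 + 45*k**2 + 32*k + 8 matches t_k.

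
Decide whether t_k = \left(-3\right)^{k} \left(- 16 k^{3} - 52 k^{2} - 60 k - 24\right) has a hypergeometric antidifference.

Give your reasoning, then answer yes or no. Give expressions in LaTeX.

Step 1: r(k) = 3*(-4*k**3 - 25*k**2 - 53*k - 38)/(4*k**3 + 13*k**2 + 15*k + 6).
Gosper form: A/B · C(k+1)/C(k) with A=-3, B=1, C=k**3 + 13*k**2/4 + 15*k/4 + 3/2.
f must satisfy (-3)·f(k+1) − (1)·f(k) = k**3 + 13*k**2/4 + 15*k/4 + 3/2.
Degrees (0,0,3) ⇒ d ≤ 3.
Solving with deg f ≤ 3: f(k) = -k**2*(k + 1)/4.
Then R = B(k−1)f/C = -k**2/(4*k**2 + 9*k + 6), so s_k = R(k)·t_k = 4*(-3)**k*k**2*(k + 1).
Verify: (-3)**k*(-16*k**3 - 52*k**2 - 60*k - 24) matches t_k.

Yes. s_k = 4 \left(-3\right)^{k} k^{2} \left(k + 1\right).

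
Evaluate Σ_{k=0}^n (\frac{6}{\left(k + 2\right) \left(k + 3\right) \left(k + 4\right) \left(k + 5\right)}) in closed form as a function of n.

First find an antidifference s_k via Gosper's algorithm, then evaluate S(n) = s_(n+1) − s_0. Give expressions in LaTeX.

r(k) = (k + 2)/(k + 6) after simplifying.
Take A(k)=k + 2, B(k)=k + 6, C(k)=1.
Solve (k + 2)·f(k+1) − (k + 5)·f(k) = 1.
deg f ≤ 3 (via 1,1,0).
Solve for f: f(k) = k*(k**2 + 9*k + 26)/72 (degree 3 ≤ 3).
Certificate R = B(k−1)f/C = k*(k + 5)*(k**2 + 9*k + 26)/72 gives s_k = k*(k**2 + 9*k + 26)/(12*(k + 2)*(k + 3)*(k + 4)).
Δs = 6/(k**4 + 14*k**3 + 71*k**2 + 154*k + 120), as required.
Σ_(k=0)^n t_k = s_(n+1) − s_(0) = ((n**3 + 12*n**2 + 47*n + 36)/(12*(n**3 + 12*n**2 + 47*n + 60))) − (0), i.e. (n**3 + 12*n**2 + 47*n + 36)/(12*(n**3 + 12*n**2 + 47*n + 60)).

S(n) = \frac{n^{3} + 12 n^{2} + 47 n + 36}{12 \left(n^{3} + 12 n^{2} + 47 n + 60\right)}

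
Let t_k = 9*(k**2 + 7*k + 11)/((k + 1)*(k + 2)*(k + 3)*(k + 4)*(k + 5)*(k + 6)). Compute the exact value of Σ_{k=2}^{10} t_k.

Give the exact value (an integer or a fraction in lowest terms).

Σ = 123/4480

The ratio is (k + 1)*(7*k + (k + 1)**2 + 18)/((k + 7)*(k**2 + 7*k + 11)).
Factor: A=k + 1; B=k + 7; C=k**2 + 7*k + 11.
Set up (k + 1)·f(k+1) − (k + 6)·f(k) − (k**2 + 7*k + 11) = 0.
Degrees (1,1,2) ⇒ d ≤ 5.
Coefficient equations give f(k) = k*(k + 2)*(k + 4)*(k**2 + 9*k + 23)/45.
Certificate R = B(k−1)f/C = k*(k + 2)*(k + 4)*(k + 6)*(k**2 + 9*k + 23)/(45*(k**2 + 7*k + 11)) gives s_k = k*(k**2 + 9*k + 23)/(5*(k**3 + 9*k**2 + 23*k + 15)).
Δs = 9*(k**2 + 7*k + 11)/(k**6 + 21*k**5 + 175*k**4 + 735*k**3 + 1624*k**2 + 1764*k + 720), as required.
Σ_(k=2)^(10) t_k = s_(11) − s_(2) = 891/4480 − (6/35) = 123/4480.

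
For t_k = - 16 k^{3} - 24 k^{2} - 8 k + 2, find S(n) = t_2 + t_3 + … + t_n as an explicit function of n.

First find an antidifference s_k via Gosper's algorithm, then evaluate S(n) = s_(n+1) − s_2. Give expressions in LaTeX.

Ratio r(k) = (8*k**3 + 36*k**2 + 52*k + 23)/(8*k**3 + 12*k**2 + 4*k - 1).
Normal form (A,B,C) = (1, 1, k**3 + 3*k**2/2 + k/2 - 1/8).
Set up (1)·f(k+1) − (1)·f(k) − (k**3 + 3*k**2/2 + k/2 - 1/8) = 0.
From deg A=0, deg B=0, deg C=3: d=4.
Solving with deg f ≤ 4: f(k) = k*(2*k**3 - 2*k - 1)/8.
R(k) = B(k−1)·f(k)/C(k) = k*(2*k**3 - 2*k - 1)/(8*k**3 + 12*k**2 + 4*k - 1); s_k = R·t_k = 2*k*(-2*k**3 + 2*k + 1).
Check: Δs_k = -16*k**3 - 24*k**2 - 8*k + 2. ✓
Telescope: S(n) = s_(n+1) − s_(2) = -4*n**4 - 16*n**3 - 20*n**2 - 6*n + 2 − (-44) = -4*n**4 - 16*n**3 - 20*n**2 - 6*n + 46.

S(n) = - 4 n^{4} - 16 n^{3} - 20 n^{2} - 6 n + 46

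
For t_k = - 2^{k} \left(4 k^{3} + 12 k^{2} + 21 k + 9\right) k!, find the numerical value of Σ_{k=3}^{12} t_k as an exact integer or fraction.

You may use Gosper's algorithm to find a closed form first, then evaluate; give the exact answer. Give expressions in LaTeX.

Σ = -18058161055333248

Step 1: r(k) = 2*(4*k**4 + 28*k**3 + 81*k**2 + 103*k + 46)/(4*k**3 + 12*k**2 + 21*k + 9).
Normal form (A,B,C) = (2*k + 2, 1, k**3 + 3*k**2 + 21*k/4 + 9/4).
Need (2*k + 2)·f(k+1) − (1)·f(k) = k**3 + 3*k**2 + 21*k/4 + 9/4.
d = 2 from the (1,0,3) case.
Solving with deg f ≤ 2: f(k) = (2*k**2 + k + 3)/4.
Certificate R = B(k−1)f/C = (2*k**2 + k + 3)/(4*k**3 + 12*k**2 + 21*k + 9) gives s_k = -2**k*(2*k**2 + k + 3)*factorial(k).
s_(k+1) − s_k = -2**k*(4*k**3 + 12*k**2 + 21*k + 9)*factorial(k) = t_k.
Evaluate s at k=13 and k=3: -18058161055334400 and -1152; difference -18058161055333248.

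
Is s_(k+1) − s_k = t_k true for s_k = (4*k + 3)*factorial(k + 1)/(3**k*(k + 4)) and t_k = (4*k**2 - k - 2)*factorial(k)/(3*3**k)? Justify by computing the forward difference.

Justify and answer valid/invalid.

s_(k+1) = (4*k + 7)*factorial(k + 2)/(3*3**k*(k + 5))
s_(k+1) − s_k = (4*k**3 + 19*k**2 + 5*k + 11)*factorial(k + 1)/(3*3**k*(k + 4)*(k + 5))
(s_(k+1) − s_k) − t_k = -(4*k**3 + 15*k**2 - 18*k - 17)*factorial(k)/(3**k*(k + 4)*(k + 5))

Invalid: residual -(4*k**3 + 15*k**2 - 18*k - 17)*factorial(k)/(3**k*(k + 4)*(k + 5)) ≠ 0.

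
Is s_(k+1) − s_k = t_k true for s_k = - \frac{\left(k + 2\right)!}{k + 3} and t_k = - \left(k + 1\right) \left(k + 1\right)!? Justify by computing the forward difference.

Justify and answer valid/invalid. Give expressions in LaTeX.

s_(k+1) = -factorial(k + 3)/(k + 4)
s_(k+1) − s_k = -(k**2 + 5*k + 5)*factorial(k + 2)/((k + 3)*(k + 4))
(s_(k+1) − s_k) − t_k = (k**2 + 4*k + 2)*factorial(k + 1)/((k + 3)*(k + 4))

Invalid: residual \frac{\left(k^{2} + 4 k + 2\right) \left(k + 1\right)!}{\left(k + 3\right) \left(k + 4\right)} ≠ 0.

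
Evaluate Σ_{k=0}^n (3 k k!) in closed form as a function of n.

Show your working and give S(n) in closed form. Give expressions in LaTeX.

r(k) = (k + 1)**2/k after simplifying.
Normal form (A,B,C) = (k + 1, 1, k).
Solve (k + 1)·f(k+1) − (1)·f(k) = k.
d = 0 from the (1,0,1) case.
Coefficient equations give f(k) = 1.
Get s_k = R·t_k = 3*factorial(k) with R(k) = B(k−1)f(k)/C(k) = 1/k.
Δs = 3*k*factorial(k), as required.
Telescope: S(n) = s_(n+1) − s_(0) = 3*factorial(n + 1) − (3) = 3*factorial(n + 1) - 3.

S(n) = 3 \left(n + 1\right)! - 3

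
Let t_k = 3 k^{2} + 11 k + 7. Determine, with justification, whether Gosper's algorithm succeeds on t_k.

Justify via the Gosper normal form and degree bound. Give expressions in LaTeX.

Compute t_(k+1)/t_k: get (3*k**2 + 17*k + 21)/(3*k**2 + 11*k + 7).
A = 1, B = 1, C = k**2 + 11*k/3 + 7/3.
Key eq: (1)·f(k+1) = (1)·f(k) + (k**2 + 11*k/3 + 7/3).
deg f ≤ 3 (via 0,0,2).
Coefficient equations give f(k) = k*(k**2 + 4*k + 2)/3.
Get s_k = R·t_k = k*(k**2 + 4*k + 2) with R(k) = B(k−1)f(k)/C(k) = k*(k**2 + 4*k + 2)/(3*k**2 + 11*k + 7).
Verify: 3*k**2 + 11*k + 7 matches t_k.

Yes. s_k = k \left(k^{2} + 4 k + 2\right).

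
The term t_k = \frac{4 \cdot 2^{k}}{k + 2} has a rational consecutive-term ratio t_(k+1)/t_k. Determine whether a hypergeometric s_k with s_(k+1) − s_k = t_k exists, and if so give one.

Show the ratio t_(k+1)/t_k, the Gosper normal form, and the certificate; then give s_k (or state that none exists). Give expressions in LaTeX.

The ratio is 2*(k + 2)/(k + 3).
Normal form (A,B,C) = (2*k + 4, k + 3, 1).
Key eq: (2*k + 4)·f(k+1) = (k + 2)·f(k) + (1).
Degrees (1,1,0) ⇒ d ≤ -1.
Bound -1 < 0, so the key equation has no polynomial solution.

not Gosper-summable; s_k does not exist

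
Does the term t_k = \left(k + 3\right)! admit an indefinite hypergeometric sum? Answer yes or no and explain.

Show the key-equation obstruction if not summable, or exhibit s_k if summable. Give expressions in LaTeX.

No; the degree bound rules out any f.

Compute t_(k+1)/t_k: get k + 4.
Gosper form: A/B · C(k+1)/C(k) with A=k + 4, B=1, C=1.
Set up (k + 4)·f(k+1) − (1)·f(k) − (1) = 0.
From deg A=1, deg B=0, deg C=0: d=-1.
deg f ≤ -1 is impossible — no certificate.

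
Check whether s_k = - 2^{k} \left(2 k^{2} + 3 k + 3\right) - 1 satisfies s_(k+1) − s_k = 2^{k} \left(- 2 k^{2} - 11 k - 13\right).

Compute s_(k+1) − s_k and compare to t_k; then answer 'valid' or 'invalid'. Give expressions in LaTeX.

Valid: the claim telescopes to t_k.

s_(k+1) = -2*2**k*(3*k + 2*(k + 1)**2 + 6) - 1
s_(k+1) − s_k = 2**k*(-2*k**2 - 11*k - 13)
(s_(k+1) − s_k) − t_k = 0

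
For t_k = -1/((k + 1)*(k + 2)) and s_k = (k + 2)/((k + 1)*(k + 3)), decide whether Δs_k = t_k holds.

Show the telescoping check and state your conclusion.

Invalid: residual (2*k + 5)/(k**4 + 10*k**3 + 35*k**2 + 50*k + 24) ≠ 0.

s_(k+1) = (k + 3)/((k + 2)*(k + 4))
s_(k+1) − s_k = (-k**2 - 5*k - 7)/(k**4 + 10*k**3 + 35*k**2 + 50*k + 24)
(s_(k+1) − s_k) − t_k = (2*k + 5)/(k**4 + 10*k**3 + 35*k**2 + 50*k + 24)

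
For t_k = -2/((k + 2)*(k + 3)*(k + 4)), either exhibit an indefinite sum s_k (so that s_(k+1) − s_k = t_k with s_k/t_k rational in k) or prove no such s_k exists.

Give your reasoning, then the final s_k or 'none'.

s_k = k*(-k - 5)/(6*(k + 2)*(k + 3))

The ratio is (k + 2)/(k + 5).
Take A(k)=k + 2, B(k)=k + 5, C(k)=1.
f must satisfy (k + 2)·f(k+1) − (k + 4)·f(k) = 1.
From deg A=1, deg B=1, deg C=0: d=2.
A polynomial solution: f(k) = k*(k + 5)/12.
R(k) = B(k−1)·f(k)/C(k) = k*(k + 4)*(k + 5)/12; s_k = R·t_k = k*(-k - 5)/(6*(k + 2)*(k + 3)).
Δs = -2/(k**3 + 9*k**2 + 26*k + 24), as required.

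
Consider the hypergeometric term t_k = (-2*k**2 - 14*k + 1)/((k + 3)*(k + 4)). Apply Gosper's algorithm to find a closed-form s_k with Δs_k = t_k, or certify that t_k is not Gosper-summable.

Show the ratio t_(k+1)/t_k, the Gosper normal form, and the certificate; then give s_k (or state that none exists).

s_k = k*(7 - 6*k)/(3*(k + 3))

Ratio r(k) = (k + 3)*(14*k + 2*(k + 1)**2 + 13)/((k + 5)*(2*k**2 + 14*k - 1)).
So A=k + 3 and B=k + 5, with C=k**2 + 7*k - 1/2.
Solve (k + 3)·f(k+1) − (k + 4)·f(k) = k**2 + 7*k - 1/2.
d = 2 from the (1,1,2) case.
Solve for f: f(k) = k*(6*k - 7)/6 (degree 2 ≤ 2).
Then R = B(k−1)f/C = k*(k + 4)*(6*k - 7)/(3*(2*k**2 + 14*k - 1)), so s_k = R(k)·t_k = k*(7 - 6*k)/(3*(k + 3)).
s_(k+1) − s_k = (-2*k**2 - 14*k + 1)/(k**2 + 7*k + 12) = t_k.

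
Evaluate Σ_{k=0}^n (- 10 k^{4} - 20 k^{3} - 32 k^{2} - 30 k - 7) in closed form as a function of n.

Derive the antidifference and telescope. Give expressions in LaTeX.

Step 1: r(k) = (10*k**4 + 60*k**3 + 152*k**2 + 194*k + 99)/(10*k**4 + 20*k**3 + 32*k**2 + 30*k + 7).
Gosper form: A/B · C(k+1)/C(k) with A=1, B=1, C=k**4 + 2*k**3 + 16*k**2/5 + 3*k + 7/10.
Set up (1)·f(k+1) − (1)·f(k) − (k**4 + 2*k**3 + 16*k**2/5 + 3*k + 7/10) = 0.
d = 5 from the (0,0,4) case.
Match coefficients ⇒ f(k) = k*(2*k**4 + 4*k**2 + 4*k - 3)/10.
R(k) = B(k−1)·f(k)/C(k) = k*(2*k**4 + 4*k**2 + 4*k - 3)/(10*k**4 + 20*k**3 + 32*k**2 + 30*k + 7); s_k = R·t_k = k*(-2*k**4 - 4*k**2 - 4*k + 3).
Verify: -10*k**4 - 20*k**3 - 32*k**2 - 30*k - 7 matches t_k.
s_(n+1) = -2*n**5 - 10*n**4 - 24*n**3 - 36*n**2 - 27*n - 7 and s_(0) = 0, so S(n) = -2*n**5 - 10*n**4 - 24*n**3 - 36*n**2 - 27*n - 7.

S(n) = - 2 n^{5} - 10 n^{4} - 24 n^{3} - 36 n^{2} - 27 n - 7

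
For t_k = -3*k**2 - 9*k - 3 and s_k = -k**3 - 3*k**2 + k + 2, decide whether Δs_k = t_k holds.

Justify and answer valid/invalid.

Valid — Δs_k = t_k.

s_(k+1) = k - (k + 1)**3 - 3*(k + 1)**2 + 3
s_(k+1) − s_k = -3*k**2 - 9*k - 3
(s_(k+1) − s_k) − t_k = 0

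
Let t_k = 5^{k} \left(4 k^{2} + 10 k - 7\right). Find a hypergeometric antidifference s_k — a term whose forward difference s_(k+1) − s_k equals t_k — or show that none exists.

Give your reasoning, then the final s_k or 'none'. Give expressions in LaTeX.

Step 1: r(k) = 5*(4*k**2 + 18*k + 7)/(4*k**2 + 10*k - 7).
Normal form (A,B,C) = (5, 1, k**2 + 5*k/2 - 7/4).
Set up (5)·f(k+1) − (1)·f(k) − (k**2 + 5*k/2 - 7/4) = 0.
From deg A=0, deg B=0, deg C=2: d=2.
Solve for f: f(k) = (k**2 - 3)/4 (degree 2 ≤ 2).
Then R = B(k−1)f/C = (k**2 - 3)/(4*k**2 + 10*k - 7), so s_k = R(k)·t_k = 5**k*(k**2 - 3).
Check: Δs_k = 5**k*(4*k**2 + 10*k - 7). ✓

s_k = 5^{k} \left(k^{2} - 3\right)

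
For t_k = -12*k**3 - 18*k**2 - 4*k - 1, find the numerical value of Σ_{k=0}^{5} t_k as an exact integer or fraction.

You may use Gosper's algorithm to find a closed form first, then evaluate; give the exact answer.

Compute t_(k+1)/t_k: get (12*k**3 + 54*k**2 + 76*k + 35)/(12*k**3 + 18*k**2 + 4*k + 1).
Take A(k)=1, B(k)=1, C(k)=k**3 + 3*k**2/2 + k/3 + 1/12.
f must satisfy (1)·f(k+1) − (1)·f(k) = k**3 + 3*k**2/2 + k/3 + 1/12.
From deg A=0, deg B=0, deg C=3: d=4.
Coefficient equations give f(k) = k*(3*k**3 - 4*k + 2)/12.
R(k) = B(k−1)·f(k)/C(k) = k*(3*k**3 - 4*k + 2)/(12*k**3 + 18*k**2 + 4*k + 1); s_k = R·t_k = k*(-3*k**3 + 4*k - 2).
s_(k+1) − s_k = -12*k**3 - 18*k**2 - 4*k - 1 = t_k.
Telescoping: Σ = s_(6) − s_(0) = -3756 − (0) = -3756.

Σ = -3756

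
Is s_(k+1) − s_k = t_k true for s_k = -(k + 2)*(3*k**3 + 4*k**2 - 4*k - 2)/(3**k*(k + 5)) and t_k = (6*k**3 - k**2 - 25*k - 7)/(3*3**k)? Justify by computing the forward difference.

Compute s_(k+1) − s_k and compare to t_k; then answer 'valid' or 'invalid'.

s_(k+1) = (k + 3)*(4*k - 3*(k + 1)**3 - 4*(k + 1)**2 + 6)/(3*3**k*(k + 6))
s_(k+1) − s_k = (6*k**5 + 47*k**4 + 30*k**3 - 258*k**2 - 395*k - 87)/(3*3**k*(k**2 + 11*k + 30))
(s_(k+1) − s_k) − t_k = (-6*k**4 - 38*k**3 + 18*k**2 + 144*k + 41)/(3**k*(k**2 + 11*k + 30))

Invalid: residual (-6*k**4 - 38*k**3 + 18*k**2 + 144*k + 41)/(3**k*(k**2 + 11*k + 30)) ≠ 0.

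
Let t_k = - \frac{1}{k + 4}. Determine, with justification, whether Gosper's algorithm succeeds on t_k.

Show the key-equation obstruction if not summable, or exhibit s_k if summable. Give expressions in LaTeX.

r(k) = (k + 4)/(k + 5) after simplifying.
Factor: A=k + 4; B=k + 5; C=1.
Key eq: (k + 4)·f(k+1) = (k + 4)·f(k) + (1).
From deg A=1, deg B=1, deg C=0: d=0.
Put f(k) = c0: A·f(k+1) − B(k−1)·f(k) − C = -1; need -1 = 0 — inconsistent ⇒ no f, not summable.

No. Not Gosper-summable.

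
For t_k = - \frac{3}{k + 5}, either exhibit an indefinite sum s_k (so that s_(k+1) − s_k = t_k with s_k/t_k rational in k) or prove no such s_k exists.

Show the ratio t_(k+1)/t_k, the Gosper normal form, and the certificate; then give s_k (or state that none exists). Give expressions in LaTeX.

none (Gosper's algorithm certifies no s_k)

The ratio is (k + 5)/(k + 6).
Gosper form: A/B · C(k+1)/C(k) with A=k + 5, B=k + 6, C=1.
Solve (k + 5)·f(k+1) − (k + 5)·f(k) = 1.
From deg A=1, deg B=1, deg C=0: d=0.
Generic f = c0 gives residual -1; -1 = 0 cannot hold, so t_k is not Gosper-summable.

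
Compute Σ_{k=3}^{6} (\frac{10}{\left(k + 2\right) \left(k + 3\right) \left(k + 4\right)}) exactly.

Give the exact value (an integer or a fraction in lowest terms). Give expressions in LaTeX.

The ratio is (k + 2)/(k + 5).
Take A(k)=k + 2, B(k)=k + 5, C(k)=1.
f must satisfy (k + 2)·f(k+1) − (k + 4)·f(k) = 1.
d = 2 from the (1,1,0) case.
A polynomial solution: f(k) = k*(k + 5)/12.
Certificate R = B(k−1)f/C = k*(k + 4)*(k + 5)/12 gives s_k = 5*k*(k + 5)/(6*(k + 2)*(k + 3)).
s_(k+1) − s_k = 10/(k**3 + 9*k**2 + 26*k + 24) = t_k.
Evaluate s at k=7 and k=3: 7/9 and 2/3; difference 1/9.

Σ = 1/9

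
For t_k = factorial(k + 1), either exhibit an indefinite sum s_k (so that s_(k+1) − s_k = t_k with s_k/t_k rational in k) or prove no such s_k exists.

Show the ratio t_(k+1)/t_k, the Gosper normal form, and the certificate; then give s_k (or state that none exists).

not Gosper-summable; s_k does not exist

Step 1: r(k) = k + 2.
Take A(k)=k + 2, B(k)=1, C(k)=1.
Set up (k + 2)·f(k+1) − (1)·f(k) − (1) = 0.
From deg A=1, deg B=0, deg C=0: d=-1.
deg f ≤ -1 is impossible — no certificate.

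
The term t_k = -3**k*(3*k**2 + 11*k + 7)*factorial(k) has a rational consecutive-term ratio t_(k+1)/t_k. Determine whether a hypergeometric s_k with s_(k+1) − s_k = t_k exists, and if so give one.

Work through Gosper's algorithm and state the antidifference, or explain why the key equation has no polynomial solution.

Ratio r(k) = 3*(3*k**3 + 20*k**2 + 38*k + 21)/(3*k**2 + 11*k + 7).
Take A(k)=3*k + 3, B(k)=1, C(k)=k**2 + 11*k/3 + 7/3.
f must satisfy (3*k + 3)·f(k+1) − (1)·f(k) = k**2 + 11*k/3 + 7/3.
deg f ≤ 1 (via 1,0,2).
Solve for f: f(k) = (k + 2)/3 (degree 1 ≤ 1).
Get s_k = R·t_k = -3**k*(k + 2)*factorial(k) with R(k) = B(k−1)f(k)/C(k) = (k + 2)/(3*k**2 + 11*k + 7).
Verify: -3**k*(3*k**2 + 11*k + 7)*factorial(k) matches t_k.

s_k = -3**k*(k + 2)*factorial(k)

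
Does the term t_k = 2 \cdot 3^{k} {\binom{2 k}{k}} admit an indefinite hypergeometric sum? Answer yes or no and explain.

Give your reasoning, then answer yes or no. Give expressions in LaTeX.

No. Not Gosper-summable.

r(k) = 6*(2*k + 1)/(k + 1) after simplifying.
Gosper form: A/B · C(k+1)/C(k) with A=12*k + 6, B=k + 1, C=1.
Need (12*k + 6)·f(k+1) − (k)·f(k) = 1.
Degrees (1,1,0) ⇒ d ≤ -1.
d = -1 < 0 ⇒ no nonzero polynomial f; not summable.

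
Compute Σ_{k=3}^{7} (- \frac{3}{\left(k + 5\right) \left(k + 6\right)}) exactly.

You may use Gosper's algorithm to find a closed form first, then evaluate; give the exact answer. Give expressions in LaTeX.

Compute t_(k+1)/t_k: get (k + 5)/(k + 7).
Take A(k)=k + 5, B(k)=k + 7, C(k)=1.
Key eq: (k + 5)·f(k+1) = (k + 6)·f(k) + (1).
deg f ≤ 1 (via 1,1,0).
Coefficient equations give f(k) = k/5.
R(k) = B(k−1)·f(k)/C(k) = k*(k + 6)/5; s_k = R·t_k = -3*k/(5*k + 25).
Check: Δs_k = -3/(k**2 + 11*k + 30). ✓
Σ_(k=3)^(7) t_k = s_(8) − s_(3) = -24/65 − (-9/40) = -15/104.

Σ = -15/104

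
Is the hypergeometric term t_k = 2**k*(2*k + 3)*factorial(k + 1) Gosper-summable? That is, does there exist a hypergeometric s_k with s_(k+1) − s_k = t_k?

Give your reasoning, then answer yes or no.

Yes. s_k = 2**k*factorial(k + 1).

Ratio r(k) = 2*(k + 2)*(2*k + 5)/(2*k + 3).
Take A(k)=2*k + 4, B(k)=1, C(k)=k + 3/2.
Key eq: (2*k + 4)·f(k+1) = (1)·f(k) + (k + 3/2).
deg f ≤ 0 (via 1,0,1).
Solve for f: f(k) = 1/2 (degree 0 ≤ 0).
Then R = B(k−1)f/C = 1/(2*k + 3), so s_k = R(k)·t_k = 2**k*factorial(k + 1).
Δs = 2**k*(2*k + 3)*factorial(k + 1), as required.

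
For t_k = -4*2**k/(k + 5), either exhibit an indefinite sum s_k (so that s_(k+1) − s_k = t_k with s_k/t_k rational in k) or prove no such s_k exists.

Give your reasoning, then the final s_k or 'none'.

none (Gosper's algorithm certifies no s_k)

The ratio is 2*(k + 5)/(k + 6).
Factor: A=2*k + 10; B=k + 6; C=1.
f must satisfy (2*k + 10)·f(k+1) − (k + 5)·f(k) = 1.
Degrees (1,1,0) ⇒ d ≤ -1.
d = -1 < 0 ⇒ no nonzero polynomial f; not summable.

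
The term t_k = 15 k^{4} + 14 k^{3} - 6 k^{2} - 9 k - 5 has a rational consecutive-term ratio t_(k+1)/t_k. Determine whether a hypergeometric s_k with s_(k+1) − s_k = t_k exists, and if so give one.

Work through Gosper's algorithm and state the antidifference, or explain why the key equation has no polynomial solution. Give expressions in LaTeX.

s_k = k \left(3 k^{4} - 4 k^{3} - 4 k^{2} + 2 k - 2\right)

Step 1: r(k) = (15*k**4 + 74*k**3 + 126*k**2 + 81*k + 9)/(15*k**4 + 14*k**3 - 6*k**2 - 9*k - 5).
A = 1, B = 1, C = k**4 + 14*k**3/15 - 2*k**2/5 - 3*k/5 - 1/3.
f must satisfy (1)·f(k+1) − (1)·f(k) = k**4 + 14*k**3/15 - 2*k**2/5 - 3*k/5 - 1/3.
d = 5 from the (0,0,4) case.
A polynomial solution: f(k) = k*(3*k**4 - 4*k**3 - 4*k**2 + 2*k - 2)/15.
So s_k = (B(k−1)f/C)·t_k = (k*(3*k**4 - 4*k**3 - 4*k**2 + 2*k - 2)/(15*k**4 + 14*k**3 - 6*k**2 - 9*k - 5))·t_k = k*(3*k**4 - 4*k**3 - 4*k**2 + 2*k - 2).
Verify: 15*k**4 + 14*k**3 - 6*k**2 - 9*k - 5 matches t_k.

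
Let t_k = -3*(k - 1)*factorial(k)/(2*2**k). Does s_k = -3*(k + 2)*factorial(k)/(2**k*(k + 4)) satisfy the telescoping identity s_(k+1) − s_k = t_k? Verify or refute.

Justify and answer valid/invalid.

s_(k+1) = -3*(k + 3)*factorial(k + 1)/(2*2**k*(k + 5))
s_(k+1) − s_k = -3*(k**3 + 6*k**2 + 5*k - 8)*factorial(k)/(2*2**k*(k + 4)*(k + 5))
(s_(k+1) − s_k) − t_k = 3*(k**2 + 3*k - 6)*factorial(k)/(2**k*(k + 4)*(k + 5))

Invalid: residual 3*(k**2 + 3*k - 6)*factorial(k)/(2**k*(k + 4)*(k + 5)) ≠ 0.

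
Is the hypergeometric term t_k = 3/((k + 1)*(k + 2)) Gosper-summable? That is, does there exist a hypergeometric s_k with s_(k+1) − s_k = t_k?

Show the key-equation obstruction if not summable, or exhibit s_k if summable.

t_(k+1)/t_k = (k + 1)/(k + 3).
Factor: A=k + 1; B=k + 3; C=1.
Solve (k + 1)·f(k+1) − (k + 2)·f(k) = 1.
Degrees (1,1,0) ⇒ d ≤ 1.
Solving with deg f ≤ 1: f(k) = k.
R(k) = B(k−1)·f(k)/C(k) = k*(k + 2); s_k = R·t_k = 3*k/(k + 1).
Δs = 3/(k**2 + 3*k + 2), as required.

Yes. s_k = 3*k/(k + 1).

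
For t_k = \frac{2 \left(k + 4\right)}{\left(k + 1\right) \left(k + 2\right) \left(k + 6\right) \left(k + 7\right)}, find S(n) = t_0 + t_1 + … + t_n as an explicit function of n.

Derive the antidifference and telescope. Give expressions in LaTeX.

S(n) = \frac{n^{2} + 9 n + 8}{6 \left(n^{2} + 9 n + 14\right)}

Ratio r(k) = (k + 1)*(k + 5)*(k + 6)/((k + 3)*(k + 4)*(k + 8)).
So A=k + 1 and B=k + 8, with C=k**4 + 16*k**3 + 95*k**2 + 248*k + 240.
Set up (k + 1)·f(k+1) − (k + 7)·f(k) − (k**4 + 16*k**3 + 95*k**2 + 248*k + 240) = 0.
d = 6 from the (1,1,4) case.
Solve for f: f(k) = k*(k + 2)*(k + 3)*(k + 4)*(k + 5)*(k + 7)/12 (degree 6 ≤ 6).
Then R = B(k−1)f/C = k*(k + 2)*(k + 7)**2/(12*(k + 4)), so s_k = R(k)·t_k = k*(k + 7)/(6*(k**2 + 7*k + 6)).
Check: Δs_k = 2*(k + 4)/(k**4 + 16*k**3 + 83*k**2 + 152*k + 84). ✓
Telescope: S(n) = s_(n+1) − s_(0) = (n**2 + 9*n + 8)/(6*(n**2 + 9*n + 14)) − (0) = (n**2 + 9*n + 8)/(6*(n**2 + 9*n + 14)).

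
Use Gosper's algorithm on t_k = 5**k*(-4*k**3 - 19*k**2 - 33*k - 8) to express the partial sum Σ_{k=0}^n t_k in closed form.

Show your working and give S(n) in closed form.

r(k) = 5*(4*k**3 + 31*k**2 + 83*k + 64)/(4*k**3 + 19*k**2 + 33*k + 8) after simplifying.
Normal form (A,B,C) = (5, 1, k**3 + 19*k**2/4 + 33*k/4 + 2).
Set up (5)·f(k+1) − (1)·f(k) − (k**3 + 19*k**2/4 + 33*k/4 + 2) = 0.
Bound: deg f ≤ 3.
A polynomial solution: f(k) = (k**3 + k**2 + 2*k - 3)/4.
Get s_k = R·t_k = 5**k*(-k**3 - k**2 - 2*k + 3) with R(k) = B(k−1)f(k)/C(k) = (k**3 + k**2 + 2*k - 3)/(4*k**3 + 19*k**2 + 33*k + 8).
Check: Δs_k = 5**k*(-4*k**3 - 19*k**2 - 33*k - 8). ✓
Telescope: S(n) = s_(n+1) − s_(0) = 5**(n + 1)*(-n**3 - 4*n**2 - 7*n - 1) − (3) = -5*5**n*n**3 - 20*5**n*n**2 - 35*5**n*n - 5*5**n - 3.

S(n) = -5*5**n*n**3 - 20*5**n*n**2 - 35*5**n*n - 5*5**n - 3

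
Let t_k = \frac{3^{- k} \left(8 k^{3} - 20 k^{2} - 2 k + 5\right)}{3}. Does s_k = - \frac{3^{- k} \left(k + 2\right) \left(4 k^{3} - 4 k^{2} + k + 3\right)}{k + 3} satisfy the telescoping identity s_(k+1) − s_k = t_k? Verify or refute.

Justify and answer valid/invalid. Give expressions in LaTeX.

s_(k+1) = -(k + 3)*(k + 4*(k + 1)**3 - 4*(k + 1)**2 + 4)/(3*3**k*(k + 4))
s_(k+1) − s_k = (8*k**5 + 28*k**4 - 62*k**3 - 175*k**2 + 9*k + 36)/(3*3**k*(k**2 + 7*k + 12))
(s_(k+1) − s_k) − t_k = 2*(-4*k**4 - 8*k**3 + 37*k**2 - k - 12)/(3*3**k*(k**2 + 7*k + 12))

Invalid: residual \frac{2 \cdot 3^{- k} \left(- 4 k^{4} - 8 k^{3} + 37 k^{2} - k - 12\right)}{3 \left(k^{2} + 7 k + 12\right)} ≠ 0.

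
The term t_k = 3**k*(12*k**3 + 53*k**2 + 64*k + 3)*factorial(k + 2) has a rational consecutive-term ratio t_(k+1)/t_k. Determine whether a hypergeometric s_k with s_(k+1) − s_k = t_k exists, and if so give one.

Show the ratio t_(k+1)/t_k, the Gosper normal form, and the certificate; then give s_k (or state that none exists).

t_(k+1)/t_k = 3*(12*k**4 + 125*k**3 + 473*k**2 + 750*k + 396)/(12*k**3 + 53*k**2 + 64*k + 3).
Normal form (A,B,C) = (3*k + 9, 1, k**3 + 53*k**2/12 + 16*k/3 + 1/4).
f must satisfy (3*k + 9)·f(k+1) − (1)·f(k) = k**3 + 53*k**2/12 + 16*k/3 + 1/4.
Degrees (1,0,3) ⇒ d ≤ 2.
Solving with deg f ≤ 2: f(k) = (k - 1)*(4*k + 3)/12.
Get s_k = R·t_k = 3**k*(k - 1)*(4*k + 3)*factorial(k + 2) with R(k) = B(k−1)f(k)/C(k) = (k - 1)*(4*k + 3)/(12*k**3 + 53*k**2 + 64*k + 3).
Δs = 3**k*(12*k**3 + 53*k**2 + 64*k + 3)*factorial(k + 2), as required.

s_k = 3**k*(k - 1)*(4*k + 3)*factorial(k + 2)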